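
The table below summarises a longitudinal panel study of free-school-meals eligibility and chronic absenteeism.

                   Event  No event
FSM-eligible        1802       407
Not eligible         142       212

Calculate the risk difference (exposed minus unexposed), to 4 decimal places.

0.4146

Cells: a = 1802, b = 407, c = 142, d = 212.
Risk in exposed = 1802/2209 = 0.815754; risk in unexposed = 142/354 = 0.401130.
Risk difference = 0.815754 − 0.401130 = 0.414624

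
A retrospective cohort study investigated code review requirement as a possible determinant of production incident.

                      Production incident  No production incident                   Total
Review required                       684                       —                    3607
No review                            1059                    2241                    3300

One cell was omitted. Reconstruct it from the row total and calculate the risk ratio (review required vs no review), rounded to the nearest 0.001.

0.591

The missing cell is in the exposed row: 3607 − 684 = 2923.
So a = 684, b = 2923, c = 1059, d = 2241.
RR = [a/(a+b)] / [c/(c+d)] = (684/3607) / (1059/3300) = 0.18963/0.32091 = 0.59092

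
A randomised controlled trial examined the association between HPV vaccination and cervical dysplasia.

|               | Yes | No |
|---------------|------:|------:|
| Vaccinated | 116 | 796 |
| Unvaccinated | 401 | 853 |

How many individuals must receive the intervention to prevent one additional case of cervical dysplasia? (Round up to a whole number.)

Risk in treated group = 116/912 = 0.12719; risk in control = 401/1254 = 0.31978.
Absolute risk reduction = 0.31978 − 0.12719 = 0.19258
NNT = 1 / ARR = 1 / 0.19258 = 5.193 → round up → 6

6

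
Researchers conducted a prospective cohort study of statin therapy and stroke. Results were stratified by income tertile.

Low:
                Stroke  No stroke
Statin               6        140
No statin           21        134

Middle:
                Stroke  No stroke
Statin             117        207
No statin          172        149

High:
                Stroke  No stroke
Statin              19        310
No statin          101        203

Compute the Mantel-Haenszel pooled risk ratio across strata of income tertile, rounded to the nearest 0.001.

RR_MH = Σ(aᵢ·n₀ᵢ/nᵢ) / Σ(cᵢ·n₁ᵢ/nᵢ), with n₁ᵢ = aᵢ+bᵢ (exposed), n₀ᵢ = cᵢ+dᵢ (unexposed), nᵢ = n₁ᵢ+n₀ᵢ.
Stratum 1 (Low): n₁ = 146, n₀ = 155, n = 301; a·n₀/n = 6·155/301 = 3.0897; c·n₁/n = 21·146/301 = 10.1860
Stratum 2 (Middle): n₁ = 324, n₀ = 321, n = 645; a·n₀/n = 117·321/645 = 58.2279; c·n₁/n = 172·324/645 = 86.4000
Stratum 3 (High): n₁ = 329, n₀ = 304, n = 633; a·n₀/n = 19·304/633 = 9.1248; c·n₁/n = 101·329/633 = 52.4945
RR_MH = (3.0897 + 58.2279 + 9.1248) / (10.1860 + 86.4000 + 52.4945) = 70.4424 / 149.0805 = 0.47251

0.473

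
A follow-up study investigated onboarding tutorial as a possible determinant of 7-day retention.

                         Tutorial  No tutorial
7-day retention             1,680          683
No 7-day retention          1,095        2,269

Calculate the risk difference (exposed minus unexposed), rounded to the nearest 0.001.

0.374

Reading the table with exposure as columns: a = 1680 (Tutorial, case), b = 1095 (Tutorial, non-case), c = 683 (No tutorial, case), d = 2269.
Risk in exposed = 1680/2775 = 0.605405; risk in unexposed = 683/2952 = 0.231369.
Risk difference = 0.605405 − 0.231369 = 0.374037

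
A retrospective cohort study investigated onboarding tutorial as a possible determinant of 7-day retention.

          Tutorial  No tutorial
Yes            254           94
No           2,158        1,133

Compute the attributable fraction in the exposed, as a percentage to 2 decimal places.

Reading the table with exposure as columns: a = 254 (Tutorial, case), b = 2158 (Tutorial, non-case), c = 94 (No tutorial, case), d = 1133.
Risk in exposed = 254/2412 = 0.10531; risk in unexposed = 94/1227 = 0.07661.
RR = 0.10531/0.07661 = 1.37459
AR% = (RR − 1)/RR × 100 = (1.37459 − 1)/1.37459 × 100 = 27.2510%

27.25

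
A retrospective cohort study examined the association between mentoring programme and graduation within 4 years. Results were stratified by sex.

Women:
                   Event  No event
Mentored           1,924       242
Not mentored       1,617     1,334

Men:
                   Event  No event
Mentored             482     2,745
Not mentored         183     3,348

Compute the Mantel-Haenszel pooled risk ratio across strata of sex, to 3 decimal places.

1.764

RR_MH = Σ(aᵢ·n₀ᵢ/nᵢ) / Σ(cᵢ·n₁ᵢ/nᵢ), with n₁ᵢ = aᵢ+bᵢ (exposed), n₀ᵢ = cᵢ+dᵢ (unexposed), nᵢ = n₁ᵢ+n₀ᵢ.
Stratum 1 (Women): n₁ = 2166, n₀ = 2951, n = 5117; a·n₀/n = 1924·2951/5117 = 1109.5806; c·n₁/n = 1617·2166/5117 = 684.4679
Stratum 2 (Men): n₁ = 3227, n₀ = 3531, n = 6758; a·n₀/n = 482·3531/6758 = 251.8411; c·n₁/n = 183·3227/6758 = 87.3840
RR_MH = (1109.5806 + 251.8411) / (684.4679 + 87.3840) = 1361.4217 / 771.8518 = 1.76384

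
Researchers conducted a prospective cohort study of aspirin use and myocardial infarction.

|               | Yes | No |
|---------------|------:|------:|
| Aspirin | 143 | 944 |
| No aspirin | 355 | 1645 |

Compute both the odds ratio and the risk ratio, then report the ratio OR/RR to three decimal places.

0.947

Cells: a = 143, b = 944, c = 355, d = 1645.
OR = (143·1645)/(944·355) = 235235/335120 = 0.70194
Risk in exposed = 143/1087 = 0.13155; risk in unexposed = 355/2000 = 0.17750; RR = 0.74115
OR/RR = 0.70194 / 0.74115 = 0.94709
The outcome is not rare, so the OR lies further from 1 than the RR.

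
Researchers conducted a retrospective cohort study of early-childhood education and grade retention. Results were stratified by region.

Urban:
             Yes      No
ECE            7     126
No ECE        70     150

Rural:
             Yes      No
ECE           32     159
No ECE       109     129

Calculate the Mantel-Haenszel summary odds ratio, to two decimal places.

OR_MH = Σ(aᵢdᵢ/nᵢ) / Σ(bᵢcᵢ/nᵢ), where nᵢ is the stratum total.
Stratum 1 (Urban): n = 353; a·d/n = 7·150/353 = 2.9745; b·c/n = 126·70/353 = 24.9858
Stratum 2 (Rural): n = 429; a·d/n = 32·129/429 = 9.6224; b·c/n = 159·109/429 = 40.3986
OR_MH = (2.9745 + 9.6224) / (24.9858 + 40.3986) = 12.5969 / 65.3844 = 0.19266

0.19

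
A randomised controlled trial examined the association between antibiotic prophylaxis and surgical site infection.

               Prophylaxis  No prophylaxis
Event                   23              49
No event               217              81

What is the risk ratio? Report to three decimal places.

Reading the table with exposure as columns: a = 23 (Prophylaxis, case), b = 217 (Prophylaxis, non-case), c = 49 (No prophylaxis, case), d = 81.
Risk in exposed = 23/240 = 0.09583; risk in unexposed = 49/130 = 0.37692.
RR = 0.09583 / 0.37692 = 0.25425
The risk is 75% lower among the exposed than among the unexposed.

0.254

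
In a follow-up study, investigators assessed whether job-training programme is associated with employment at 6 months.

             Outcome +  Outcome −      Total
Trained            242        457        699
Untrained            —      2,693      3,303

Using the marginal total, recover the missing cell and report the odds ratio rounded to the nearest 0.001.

The missing cell is in the unexposed row: 3303 − 2693 = 610.
So a = 242, b = 457, c = 610, d = 2693.
OR = (a·d)/(b·c) = (242 × 2693) / (457 × 610) = 651706 / 278770 = 2.33779

2.338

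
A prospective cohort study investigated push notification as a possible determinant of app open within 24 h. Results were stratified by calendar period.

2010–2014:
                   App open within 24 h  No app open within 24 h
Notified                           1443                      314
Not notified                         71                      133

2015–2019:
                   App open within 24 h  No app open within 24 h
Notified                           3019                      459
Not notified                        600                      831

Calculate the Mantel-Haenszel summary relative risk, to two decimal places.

2.11

RR_MH = Σ(aᵢ·n₀ᵢ/nᵢ) / Σ(cᵢ·n₁ᵢ/nᵢ), with n₁ᵢ = aᵢ+bᵢ (exposed), n₀ᵢ = cᵢ+dᵢ (unexposed), nᵢ = n₁ᵢ+n₀ᵢ.
Stratum 1 (2010–2014): n₁ = 1757, n₀ = 204, n = 1961; a·n₀/n = 1443·204/1961 = 150.1132; c·n₁/n = 71·1757/1961 = 63.6140
Stratum 2 (2015–2019): n₁ = 3478, n₀ = 1431, n = 4909; a·n₀/n = 3019·1431/4909 = 880.0548; c·n₁/n = 600·3478/4909 = 425.0968
RR_MH = (150.1132 + 880.0548) / (63.6140 + 425.0968) = 1030.1680 / 488.7107 = 2.10793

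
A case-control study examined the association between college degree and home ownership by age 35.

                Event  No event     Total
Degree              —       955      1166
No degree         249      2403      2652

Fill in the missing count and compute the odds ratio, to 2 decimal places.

The missing cell is in the exposed row: 1166 − 955 = 211.
So a = 211, b = 955, c = 249, d = 2403.
OR = (a·d)/(b·c) = (211 × 2403) / (955 × 249) = 507033 / 237795 = 2.13223

2.13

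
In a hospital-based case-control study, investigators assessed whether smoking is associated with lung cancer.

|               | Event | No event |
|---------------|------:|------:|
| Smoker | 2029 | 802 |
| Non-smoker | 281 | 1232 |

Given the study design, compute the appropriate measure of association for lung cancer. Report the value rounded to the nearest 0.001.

Cells: a = 2029, b = 802, c = 281, d = 1232.
This is a hospital-based case-control study: participants were sampled on outcome status, so risks in the source population cannot be estimated directly — relative risk is not valid here. The odds ratio is the appropriate measure.
OR = (a·d)/(b·c) = (2029 × 1232) / (802 × 281) = 2499728 / 225362 = 11.09206

11.092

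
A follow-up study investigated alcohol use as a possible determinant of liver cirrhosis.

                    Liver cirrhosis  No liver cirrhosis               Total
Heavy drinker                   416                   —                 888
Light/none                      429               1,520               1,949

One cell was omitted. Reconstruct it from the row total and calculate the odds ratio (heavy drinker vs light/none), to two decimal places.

3.12

The missing cell is in the exposed row: 888 − 416 = 472.
So a = 416, b = 472, c = 429, d = 1520.
OR = (a·d)/(b·c) = (416 × 1520) / (472 × 429) = 632320 / 202488 = 3.12275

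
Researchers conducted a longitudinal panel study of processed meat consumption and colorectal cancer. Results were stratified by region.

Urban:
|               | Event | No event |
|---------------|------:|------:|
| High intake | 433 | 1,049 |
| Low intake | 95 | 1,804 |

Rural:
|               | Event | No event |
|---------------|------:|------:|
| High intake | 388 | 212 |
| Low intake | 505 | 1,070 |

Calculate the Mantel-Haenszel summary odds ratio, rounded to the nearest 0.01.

OR_MH = Σ(aᵢdᵢ/nᵢ) / Σ(bᵢcᵢ/nᵢ), where nᵢ is the stratum total.
Stratum 1 (Urban): n = 3381; a·d/n = 433·1804/3381 = 231.0358; b·c/n = 1049·95/3381 = 29.4750
Stratum 2 (Rural): n = 2175; a·d/n = 388·1070/2175 = 190.8782; b·c/n = 212·505/2175 = 49.2230
OR_MH = (231.0358 + 190.8782) / (29.4750 + 49.2230) = 421.9139 / 78.6980 = 5.36118

5.36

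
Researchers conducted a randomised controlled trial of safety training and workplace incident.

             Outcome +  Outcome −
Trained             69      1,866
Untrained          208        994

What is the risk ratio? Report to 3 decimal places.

Cells: a = 69, b = 1866, c = 208, d = 994.
Risk in exposed = 69/1935 = 0.03566; risk in unexposed = 208/1202 = 0.17304.
RR = 0.03566 / 0.17304 = 0.20607
The risk is 79% lower among the exposed than among the unexposed.

0.206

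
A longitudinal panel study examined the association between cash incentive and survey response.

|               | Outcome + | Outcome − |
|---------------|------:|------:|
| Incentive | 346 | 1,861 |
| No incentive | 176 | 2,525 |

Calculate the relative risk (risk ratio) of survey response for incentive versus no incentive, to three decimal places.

Cells: a = 346, b = 1861, c = 176, d = 2525.
Risk in exposed = 346/2207 = 0.15677; risk in unexposed = 176/2701 = 0.06516.
RR = 0.15677 / 0.06516 = 2.40594
The risk among the exposed is 2.41 times that among the unexposed.

2.406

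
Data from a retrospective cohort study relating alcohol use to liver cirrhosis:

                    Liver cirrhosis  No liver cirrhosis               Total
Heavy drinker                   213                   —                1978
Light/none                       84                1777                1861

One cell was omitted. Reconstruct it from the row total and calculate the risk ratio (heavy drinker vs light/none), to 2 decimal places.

The missing cell is in the exposed row: 1978 − 213 = 1765.
So a = 213, b = 1765, c = 84, d = 1777.
RR = [a/(a+b)] / [c/(c+d)] = (213/1978) / (84/1861) = 0.10768/0.04514 = 2.38573

2.39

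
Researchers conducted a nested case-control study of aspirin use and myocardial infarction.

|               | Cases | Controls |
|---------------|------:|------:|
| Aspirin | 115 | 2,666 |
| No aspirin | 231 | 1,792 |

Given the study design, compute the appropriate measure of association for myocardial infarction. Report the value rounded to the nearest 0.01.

Cells: a = 115, b = 2666, c = 231, d = 1792.
This is a nested case-control study: participants were sampled on outcome status, so risks in the source population cannot be estimated directly — relative risk is not valid here. The odds ratio is the appropriate measure.
OR = (a·d)/(b·c) = (115 × 1792) / (2666 × 231) = 206080 / 615846 = 0.33463

0.33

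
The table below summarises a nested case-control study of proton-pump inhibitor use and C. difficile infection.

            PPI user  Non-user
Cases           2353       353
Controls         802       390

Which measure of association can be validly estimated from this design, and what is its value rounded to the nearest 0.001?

3.241

Reading the table with exposure as columns: a = 2353 (PPI user, case), b = 802 (PPI user, non-case), c = 353 (Non-user, case), d = 390.
This is a nested case-control study: participants were sampled on outcome status, so risks in the source population cannot be estimated directly — relative risk is not valid here. The odds ratio is the appropriate measure.
OR = (a·d)/(b·c) = (2353 × 390) / (802 × 353) = 917670 / 283106 = 3.24144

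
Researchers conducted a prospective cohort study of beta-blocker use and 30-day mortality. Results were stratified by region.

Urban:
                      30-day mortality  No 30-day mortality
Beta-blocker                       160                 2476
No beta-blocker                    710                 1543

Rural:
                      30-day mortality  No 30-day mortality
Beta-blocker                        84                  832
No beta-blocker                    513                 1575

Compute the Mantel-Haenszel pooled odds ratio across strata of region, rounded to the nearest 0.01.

OR_MH = Σ(aᵢdᵢ/nᵢ) / Σ(bᵢcᵢ/nᵢ), where nᵢ is the stratum total.
Stratum 1 (Urban): n = 4889; a·d/n = 160·1543/4889 = 50.4970; b·c/n = 2476·710/4889 = 359.5746
Stratum 2 (Rural): n = 3004; a·d/n = 84·1575/3004 = 44.0413; b·c/n = 832·513/3004 = 142.0826
OR_MH = (50.4970 + 44.0413) / (359.5746 + 142.0826) = 94.5383 / 501.6571 = 0.18845

0.19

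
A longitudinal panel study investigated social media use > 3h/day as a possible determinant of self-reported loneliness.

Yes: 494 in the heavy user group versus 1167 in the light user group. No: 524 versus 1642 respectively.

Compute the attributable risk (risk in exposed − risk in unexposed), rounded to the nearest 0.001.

0.070

From the description: a = 494, b = 524, c = 1167, d = 1642.
Risk in exposed = 494/1018 = 0.485265; risk in unexposed = 1167/2809 = 0.415450.
Risk difference = 0.485265 − 0.415450 = 0.069815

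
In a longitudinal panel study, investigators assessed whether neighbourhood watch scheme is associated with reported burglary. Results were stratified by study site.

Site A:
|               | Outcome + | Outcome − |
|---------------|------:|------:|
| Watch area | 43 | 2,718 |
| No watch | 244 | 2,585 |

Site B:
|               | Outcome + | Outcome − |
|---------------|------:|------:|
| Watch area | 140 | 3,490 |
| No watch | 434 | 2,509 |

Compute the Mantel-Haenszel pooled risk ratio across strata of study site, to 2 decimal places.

0.23

RR_MH = Σ(aᵢ·n₀ᵢ/nᵢ) / Σ(cᵢ·n₁ᵢ/nᵢ), with n₁ᵢ = aᵢ+bᵢ (exposed), n₀ᵢ = cᵢ+dᵢ (unexposed), nᵢ = n₁ᵢ+n₀ᵢ.
Stratum 1 (Site A): n₁ = 2761, n₀ = 2829, n = 5590; a·n₀/n = 43·2829/5590 = 21.7615; c·n₁/n = 244·2761/5590 = 120.5159
Stratum 2 (Site B): n₁ = 3630, n₀ = 2943, n = 6573; a·n₀/n = 140·2943/6573 = 62.6837; c·n₁/n = 434·3630/6573 = 239.6805
RR_MH = (21.7615 + 62.6837) / (120.5159 + 239.6805) = 84.4452 / 360.1964 = 0.23444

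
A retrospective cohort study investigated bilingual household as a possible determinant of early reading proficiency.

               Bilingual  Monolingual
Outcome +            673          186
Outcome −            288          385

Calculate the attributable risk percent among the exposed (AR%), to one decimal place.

Reading the table with exposure as columns: a = 673 (Bilingual, case), b = 288 (Bilingual, non-case), c = 186 (Monolingual, case), d = 385.
Risk in exposed = 673/961 = 0.70031; risk in unexposed = 186/571 = 0.32574.
RR = 0.70031/0.32574 = 2.14988
AR% = (RR − 1)/RR × 100 = (2.14988 − 1)/2.14988 × 100 = 53.4858%

53.5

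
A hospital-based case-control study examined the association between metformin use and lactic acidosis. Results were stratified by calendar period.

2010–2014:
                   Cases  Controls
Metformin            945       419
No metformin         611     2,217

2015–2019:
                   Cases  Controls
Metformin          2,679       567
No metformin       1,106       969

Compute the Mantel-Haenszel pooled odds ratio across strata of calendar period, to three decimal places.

5.520

OR_MH = Σ(aᵢdᵢ/nᵢ) / Σ(bᵢcᵢ/nᵢ), where nᵢ is the stratum total.
Stratum 1 (2010–2014): n = 4192; a·d/n = 945·2217/4192 = 499.7770; b·c/n = 419·611/4192 = 61.0708
Stratum 2 (2015–2019): n = 5321; a·d/n = 2679·969/5321 = 487.8690; b·c/n = 567·1106/5321 = 117.8542
OR_MH = (499.7770 + 487.8690) / (61.0708 + 117.8542) = 987.6460 / 178.9250 = 5.51989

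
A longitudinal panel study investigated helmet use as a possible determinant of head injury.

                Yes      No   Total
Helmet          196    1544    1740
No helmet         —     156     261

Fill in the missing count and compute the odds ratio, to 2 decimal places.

The missing cell is in the unexposed row: 261 − 156 = 105.
So a = 196, b = 1544, c = 105, d = 156.
OR = (a·d)/(b·c) = (196 × 156) / (1544 × 105) = 30576 / 162120 = 0.18860

0.19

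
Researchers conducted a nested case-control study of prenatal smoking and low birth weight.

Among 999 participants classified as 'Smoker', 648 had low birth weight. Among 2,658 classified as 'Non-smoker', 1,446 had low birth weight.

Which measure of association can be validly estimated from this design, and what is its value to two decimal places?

1.55

From the description: a = 648, b = 351, c = 1446, d = 1212.
This is a nested case-control study: participants were sampled on outcome status, so risks in the source population cannot be estimated directly — relative risk is not valid here. The odds ratio is the appropriate measure.
OR = (a·d)/(b·c) = (648 × 1212) / (351 × 1446) = 785376 / 507546 = 1.54740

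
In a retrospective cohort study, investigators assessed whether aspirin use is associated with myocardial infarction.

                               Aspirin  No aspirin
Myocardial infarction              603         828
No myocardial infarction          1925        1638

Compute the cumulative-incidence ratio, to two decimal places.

0.71

Reading the table with exposure as columns: a = 603 (Aspirin, case), b = 1925 (Aspirin, non-case), c = 828 (No aspirin, case), d = 1638.
Risk in exposed = 603/2528 = 0.23853; risk in unexposed = 828/2466 = 0.33577.
RR = 0.23853 / 0.33577 = 0.71040
The risk is 29% lower among the exposed than among the unexposed.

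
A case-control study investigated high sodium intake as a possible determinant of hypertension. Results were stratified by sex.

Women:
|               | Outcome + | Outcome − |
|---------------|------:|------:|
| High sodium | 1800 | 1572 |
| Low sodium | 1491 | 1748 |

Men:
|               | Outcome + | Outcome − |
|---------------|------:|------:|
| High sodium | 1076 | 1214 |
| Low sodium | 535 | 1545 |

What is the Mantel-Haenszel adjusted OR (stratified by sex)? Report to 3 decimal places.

OR_MH = Σ(aᵢdᵢ/nᵢ) / Σ(bᵢcᵢ/nᵢ), where nᵢ is the stratum total.
Stratum 1 (Women): n = 6611; a·d/n = 1800·1748/6611 = 475.9340; b·c/n = 1572·1491/6611 = 354.5382
Stratum 2 (Men): n = 4370; a·d/n = 1076·1545/4370 = 380.4165; b·c/n = 1214·535/4370 = 148.6247
OR_MH = (475.9340 + 380.4165) / (354.5382 + 148.6247) = 856.3505 / 503.1629 = 1.70193

1.702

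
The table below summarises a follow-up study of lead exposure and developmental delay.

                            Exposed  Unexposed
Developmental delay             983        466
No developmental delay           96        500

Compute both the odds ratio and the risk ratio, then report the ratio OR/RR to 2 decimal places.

5.82

Reading the table with exposure as columns: a = 983 (Exposed, case), b = 96 (Exposed, non-case), c = 466 (Unexposed, case), d = 500.
OR = (983·500)/(96·466) = 491500/44736 = 10.98668
Risk in exposed = 983/1079 = 0.91103; risk in unexposed = 466/966 = 0.48240; RR = 1.88853
OR/RR = 10.98668 / 1.88853 = 5.81759
The outcome is not rare, so the OR lies further from 1 than the RR.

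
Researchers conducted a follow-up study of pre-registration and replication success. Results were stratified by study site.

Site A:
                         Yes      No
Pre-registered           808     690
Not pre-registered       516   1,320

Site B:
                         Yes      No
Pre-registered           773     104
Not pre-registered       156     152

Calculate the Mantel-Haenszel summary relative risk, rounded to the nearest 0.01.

RR_MH = Σ(aᵢ·n₀ᵢ/nᵢ) / Σ(cᵢ·n₁ᵢ/nᵢ), with n₁ᵢ = aᵢ+bᵢ (exposed), n₀ᵢ = cᵢ+dᵢ (unexposed), nᵢ = n₁ᵢ+n₀ᵢ.
Stratum 1 (Site A): n₁ = 1498, n₀ = 1836, n = 3334; a·n₀/n = 808·1836/3334 = 444.9574; c·n₁/n = 516·1498/3334 = 231.8440
Stratum 2 (Site B): n₁ = 877, n₀ = 308, n = 1185; a·n₀/n = 773·308/1185 = 200.9148; c·n₁/n = 156·877/1185 = 115.4532
RR_MH = (444.9574 + 200.9148) / (231.8440 + 115.4532) = 645.8722 / 347.2972 = 1.85971

1.86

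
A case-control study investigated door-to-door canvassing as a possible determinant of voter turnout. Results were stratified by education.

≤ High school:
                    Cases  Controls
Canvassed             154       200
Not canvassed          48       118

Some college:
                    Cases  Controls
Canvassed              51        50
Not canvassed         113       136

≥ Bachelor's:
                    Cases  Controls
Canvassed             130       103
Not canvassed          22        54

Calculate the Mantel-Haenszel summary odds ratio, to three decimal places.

OR_MH = Σ(aᵢdᵢ/nᵢ) / Σ(bᵢcᵢ/nᵢ), where nᵢ is the stratum total.
Stratum 1 (≤ High school): n = 520; a·d/n = 154·118/520 = 34.9462; b·c/n = 200·48/520 = 18.4615
Stratum 2 (Some college): n = 350; a·d/n = 51·136/350 = 19.8171; b·c/n = 50·113/350 = 16.1429
Stratum 3 (≥ Bachelor's): n = 309; a·d/n = 130·54/309 = 22.7184; b·c/n = 103·22/309 = 7.3333
OR_MH = (34.9462 + 19.8171 + 22.7184) / (18.4615 + 16.1429 + 7.3333) = 77.4817 / 41.9377 = 1.84754

1.848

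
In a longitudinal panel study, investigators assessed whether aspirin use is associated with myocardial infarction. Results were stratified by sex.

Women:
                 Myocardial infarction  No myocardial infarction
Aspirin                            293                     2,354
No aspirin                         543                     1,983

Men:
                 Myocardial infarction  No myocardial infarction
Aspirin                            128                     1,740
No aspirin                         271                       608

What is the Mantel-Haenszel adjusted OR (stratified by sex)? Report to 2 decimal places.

0.34

OR_MH = Σ(aᵢdᵢ/nᵢ) / Σ(bᵢcᵢ/nᵢ), where nᵢ is the stratum total.
Stratum 1 (Women): n = 5173; a·d/n = 293·1983/5173 = 112.3176; b·c/n = 2354·543/5173 = 247.0949
Stratum 2 (Men): n = 2747; a·d/n = 128·608/2747 = 28.3305; b·c/n = 1740·271/2747 = 171.6564
OR_MH = (112.3176 + 28.3305) / (247.0949 + 171.6564) = 140.6482 / 418.7513 = 0.33588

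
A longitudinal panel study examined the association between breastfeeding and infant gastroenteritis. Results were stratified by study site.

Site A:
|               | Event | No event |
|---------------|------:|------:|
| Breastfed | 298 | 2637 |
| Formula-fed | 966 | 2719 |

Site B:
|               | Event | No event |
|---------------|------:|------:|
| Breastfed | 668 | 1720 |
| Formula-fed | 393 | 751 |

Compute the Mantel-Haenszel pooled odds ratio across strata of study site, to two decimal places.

OR_MH = Σ(aᵢdᵢ/nᵢ) / Σ(bᵢcᵢ/nᵢ), where nᵢ is the stratum total.
Stratum 1 (Site A): n = 6620; a·d/n = 298·2719/6620 = 122.3961; b·c/n = 2637·966/6620 = 384.7949
Stratum 2 (Site B): n = 3532; a·d/n = 668·751/3532 = 142.0351; b·c/n = 1720·393/3532 = 191.3817
OR_MH = (122.3961 + 142.0351) / (384.7949 + 191.3817) = 264.4312 / 576.1765 = 0.45894

0.46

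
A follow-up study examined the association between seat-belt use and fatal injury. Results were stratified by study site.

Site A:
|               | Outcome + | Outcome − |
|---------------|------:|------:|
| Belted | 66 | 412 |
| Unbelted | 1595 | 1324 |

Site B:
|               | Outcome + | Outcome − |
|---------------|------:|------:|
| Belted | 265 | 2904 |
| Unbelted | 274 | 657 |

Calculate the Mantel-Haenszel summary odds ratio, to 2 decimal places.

0.18

OR_MH = Σ(aᵢdᵢ/nᵢ) / Σ(bᵢcᵢ/nᵢ), where nᵢ is the stratum total.
Stratum 1 (Site A): n = 3397; a·d/n = 66·1324/3397 = 25.7239; b·c/n = 412·1595/3397 = 193.4472
Stratum 2 (Site B): n = 4100; a·d/n = 265·657/4100 = 42.4646; b·c/n = 2904·274/4100 = 194.0722
OR_MH = (25.7239 + 42.4646) / (193.4472 + 194.0722) = 68.1885 / 387.5194 = 0.17596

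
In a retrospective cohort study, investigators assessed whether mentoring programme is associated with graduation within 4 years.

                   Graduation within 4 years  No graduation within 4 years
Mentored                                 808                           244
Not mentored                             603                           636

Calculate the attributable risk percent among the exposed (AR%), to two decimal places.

36.63

Cells: a = 808, b = 244, c = 603, d = 636.
Risk in exposed = 808/1052 = 0.76806; risk in unexposed = 603/1239 = 0.48668.
RR = 0.76806/0.48668 = 1.57815
AR% = (RR − 1)/RR × 100 = (1.57815 − 1)/1.57815 × 100 = 36.6349%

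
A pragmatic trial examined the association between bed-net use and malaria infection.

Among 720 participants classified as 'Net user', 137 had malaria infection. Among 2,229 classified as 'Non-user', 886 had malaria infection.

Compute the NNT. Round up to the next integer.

Risk in treated group = 137/720 = 0.19028; risk in control = 886/2229 = 0.39749.
Absolute risk reduction = 0.39749 − 0.19028 = 0.20721
NNT = 1 / ARR = 1 / 0.20721 = 4.826 → round up → 5

5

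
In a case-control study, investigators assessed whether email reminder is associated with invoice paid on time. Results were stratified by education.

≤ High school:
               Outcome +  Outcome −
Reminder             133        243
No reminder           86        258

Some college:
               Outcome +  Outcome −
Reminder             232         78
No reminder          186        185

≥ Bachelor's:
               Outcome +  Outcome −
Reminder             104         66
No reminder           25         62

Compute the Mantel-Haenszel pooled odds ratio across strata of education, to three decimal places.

2.393

OR_MH = Σ(aᵢdᵢ/nᵢ) / Σ(bᵢcᵢ/nᵢ), where nᵢ is the stratum total.
Stratum 1 (≤ High school): n = 720; a·d/n = 133·258/720 = 47.6583; b·c/n = 243·86/720 = 29.0250
Stratum 2 (Some college): n = 681; a·d/n = 232·185/681 = 63.0250; b·c/n = 78·186/681 = 21.3040
Stratum 3 (≥ Bachelor's): n = 257; a·d/n = 104·62/257 = 25.0895; b·c/n = 66·25/257 = 6.4202
OR_MH = (47.6583 + 63.0250 + 25.0895) / (29.0250 + 21.3040 + 6.4202) = 135.7728 / 56.7492 = 2.39251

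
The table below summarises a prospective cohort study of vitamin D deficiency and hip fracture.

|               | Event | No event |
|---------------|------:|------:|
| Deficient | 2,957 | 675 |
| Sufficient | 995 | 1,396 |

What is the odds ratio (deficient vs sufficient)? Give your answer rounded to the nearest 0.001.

6.146

Cells: a = 2957, b = 675, c = 995, d = 1396.
OR = (a·d)/(b·c) = (2957 × 1396) / (675 × 995) = 4127972 / 671625 = 6.14625
The odds of hip fracture are about 6.15 times as high in the deficient group.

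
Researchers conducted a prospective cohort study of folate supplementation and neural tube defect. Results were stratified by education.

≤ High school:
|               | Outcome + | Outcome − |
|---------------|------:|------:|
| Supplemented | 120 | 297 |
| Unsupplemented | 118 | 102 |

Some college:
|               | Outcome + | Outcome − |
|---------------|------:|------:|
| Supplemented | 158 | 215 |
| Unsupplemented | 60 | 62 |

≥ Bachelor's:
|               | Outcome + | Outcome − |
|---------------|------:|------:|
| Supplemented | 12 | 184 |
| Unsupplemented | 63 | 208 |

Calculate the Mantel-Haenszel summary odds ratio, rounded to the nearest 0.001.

0.419

OR_MH = Σ(aᵢdᵢ/nᵢ) / Σ(bᵢcᵢ/nᵢ), where nᵢ is the stratum total.
Stratum 1 (≤ High school): n = 637; a·d/n = 120·102/637 = 19.2151; b·c/n = 297·118/637 = 55.0173
Stratum 2 (Some college): n = 495; a·d/n = 158·62/495 = 19.7899; b·c/n = 215·60/495 = 26.0606
Stratum 3 (≥ Bachelor's): n = 467; a·d/n = 12·208/467 = 5.3448; b·c/n = 184·63/467 = 24.8223
OR_MH = (19.2151 + 19.7899 + 5.3448) / (55.0173 + 26.0606 + 24.8223) = 44.3497 / 105.9001 = 0.41879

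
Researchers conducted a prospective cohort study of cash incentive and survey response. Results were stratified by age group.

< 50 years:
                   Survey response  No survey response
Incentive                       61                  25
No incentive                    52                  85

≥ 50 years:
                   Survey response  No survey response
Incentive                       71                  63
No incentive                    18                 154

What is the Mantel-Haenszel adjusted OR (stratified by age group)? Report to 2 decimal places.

6.19

OR_MH = Σ(aᵢdᵢ/nᵢ) / Σ(bᵢcᵢ/nᵢ), where nᵢ is the stratum total.
Stratum 1 (< 50 years): n = 223; a·d/n = 61·85/223 = 23.2511; b·c/n = 25·52/223 = 5.8296
Stratum 2 (≥ 50 years): n = 306; a·d/n = 71·154/306 = 35.7320; b·c/n = 63·18/306 = 3.7059
OR_MH = (23.2511 + 35.7320) / (5.8296 + 3.7059) = 58.9831 / 9.5355 = 6.18565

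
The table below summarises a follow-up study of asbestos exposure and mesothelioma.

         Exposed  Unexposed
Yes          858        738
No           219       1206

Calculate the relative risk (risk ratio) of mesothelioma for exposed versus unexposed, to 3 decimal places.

Reading the table with exposure as columns: a = 858 (Exposed, case), b = 219 (Exposed, non-case), c = 738 (Unexposed, case), d = 1206.
Risk in exposed = 858/1077 = 0.79666; risk in unexposed = 738/1944 = 0.37963.
RR = 0.79666 / 0.37963 = 2.09851
The risk among the exposed is 2.10 times that among the unexposed.

2.099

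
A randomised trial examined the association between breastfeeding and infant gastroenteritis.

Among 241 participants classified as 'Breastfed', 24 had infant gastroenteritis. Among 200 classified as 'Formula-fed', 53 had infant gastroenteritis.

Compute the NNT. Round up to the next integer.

Risk in treated group = 24/241 = 0.09959; risk in control = 53/200 = 0.26500.
Absolute risk reduction = 0.26500 − 0.09959 = 0.16541
NNT = 1 / ARR = 1 / 0.16541 = 6.045 → round up → 7

7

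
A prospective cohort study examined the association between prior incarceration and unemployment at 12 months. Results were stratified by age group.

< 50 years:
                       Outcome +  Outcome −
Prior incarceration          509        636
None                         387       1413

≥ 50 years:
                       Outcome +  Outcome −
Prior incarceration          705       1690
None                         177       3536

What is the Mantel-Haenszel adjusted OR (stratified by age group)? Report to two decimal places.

OR_MH = Σ(aᵢdᵢ/nᵢ) / Σ(bᵢcᵢ/nᵢ), where nᵢ is the stratum total.
Stratum 1 (< 50 years): n = 2945; a·d/n = 509·1413/2945 = 244.2163; b·c/n = 636·387/2945 = 83.5762
Stratum 2 (≥ 50 years): n = 6108; a·d/n = 705·3536/6108 = 408.1336; b·c/n = 1690·177/6108 = 48.9735
OR_MH = (244.2163 + 408.1336) / (83.5762 + 48.9735) = 652.3499 / 132.5497 = 4.92155

4.92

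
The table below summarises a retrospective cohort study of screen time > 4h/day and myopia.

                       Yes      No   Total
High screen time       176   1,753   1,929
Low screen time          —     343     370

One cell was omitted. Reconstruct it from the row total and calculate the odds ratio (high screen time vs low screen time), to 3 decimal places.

1.275

The missing cell is in the unexposed row: 370 − 343 = 27.
So a = 176, b = 1753, c = 27, d = 343.
OR = (a·d)/(b·c) = (176 × 343) / (1753 × 27) = 60368 / 47331 = 1.27544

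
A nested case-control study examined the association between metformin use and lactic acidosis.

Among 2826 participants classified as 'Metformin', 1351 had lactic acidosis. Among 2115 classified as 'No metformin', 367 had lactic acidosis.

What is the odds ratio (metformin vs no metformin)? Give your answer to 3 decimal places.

From the description: a = 1351, b = 1475, c = 367, d = 1748.
OR = (a·d)/(b·c) = (1351 × 1748) / (1475 × 367) = 2361548 / 541325 = 4.36253
The odds of lactic acidosis are about 4.36 times as high in the metformin group.

4.363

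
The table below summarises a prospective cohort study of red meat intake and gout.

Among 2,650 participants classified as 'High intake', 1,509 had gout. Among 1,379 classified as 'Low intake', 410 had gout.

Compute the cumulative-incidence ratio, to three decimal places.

1.915

From the description: a = 1509, b = 1141, c = 410, d = 969.
Risk in exposed = 1509/2650 = 0.56943; risk in unexposed = 410/1379 = 0.29732.
RR = 0.56943 / 0.29732 = 1.91524
The risk among the exposed is 1.92 times that among the unexposed.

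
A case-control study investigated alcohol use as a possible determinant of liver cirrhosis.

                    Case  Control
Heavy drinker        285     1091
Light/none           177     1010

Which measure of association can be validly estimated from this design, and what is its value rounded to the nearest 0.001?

Cells: a = 285, b = 1091, c = 177, d = 1010.
This is a case-control study: participants were sampled on outcome status, so risks in the source population cannot be estimated directly — relative risk is not valid here. The odds ratio is the appropriate measure.
OR = (a·d)/(b·c) = (285 × 1010) / (1091 × 177) = 287850 / 193107 = 1.49062

1.491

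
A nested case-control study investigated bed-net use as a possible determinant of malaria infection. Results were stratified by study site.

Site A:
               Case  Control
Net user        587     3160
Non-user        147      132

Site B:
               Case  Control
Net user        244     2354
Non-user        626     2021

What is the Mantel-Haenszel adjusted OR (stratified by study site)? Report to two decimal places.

0.29

OR_MH = Σ(aᵢdᵢ/nᵢ) / Σ(bᵢcᵢ/nᵢ), where nᵢ is the stratum total.
Stratum 1 (Site A): n = 4026; a·d/n = 587·132/4026 = 19.2459; b·c/n = 3160·147/4026 = 115.3800
Stratum 2 (Site B): n = 5245; a·d/n = 244·2021/5245 = 94.0179; b·c/n = 2354·626/5245 = 280.9541
OR_MH = (19.2459 + 94.0179) / (115.3800 + 280.9541) = 113.2638 / 396.3341 = 0.28578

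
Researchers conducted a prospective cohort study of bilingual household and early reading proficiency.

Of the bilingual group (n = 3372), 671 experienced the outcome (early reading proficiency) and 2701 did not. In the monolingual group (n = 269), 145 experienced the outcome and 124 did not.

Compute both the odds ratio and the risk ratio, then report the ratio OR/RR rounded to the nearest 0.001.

From the description: a = 671, b = 2701, c = 145, d = 124.
OR = (671·124)/(2701·145) = 83204/391645 = 0.21245
Risk in exposed = 671/3372 = 0.19899; risk in unexposed = 145/269 = 0.53903; RR = 0.36916
OR/RR = 0.21245 / 0.36916 = 0.57548
The outcome is not rare, so the OR lies further from 1 than the RR.

0.575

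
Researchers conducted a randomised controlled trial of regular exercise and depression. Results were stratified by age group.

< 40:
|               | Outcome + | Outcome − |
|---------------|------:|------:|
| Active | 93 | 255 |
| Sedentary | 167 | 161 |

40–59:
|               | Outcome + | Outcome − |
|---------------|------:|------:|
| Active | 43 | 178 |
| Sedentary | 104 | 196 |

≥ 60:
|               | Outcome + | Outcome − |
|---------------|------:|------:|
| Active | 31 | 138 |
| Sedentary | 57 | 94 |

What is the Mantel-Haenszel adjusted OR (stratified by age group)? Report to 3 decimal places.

OR_MH = Σ(aᵢdᵢ/nᵢ) / Σ(bᵢcᵢ/nᵢ), where nᵢ is the stratum total.
Stratum 1 (< 40): n = 676; a·d/n = 93·161/676 = 22.1494; b·c/n = 255·167/676 = 62.9956
Stratum 2 (40–59): n = 521; a·d/n = 43·196/521 = 16.1766; b·c/n = 178·104/521 = 35.5317
Stratum 3 (≥ 60): n = 320; a·d/n = 31·94/320 = 9.1062; b·c/n = 138·57/320 = 24.5813
OR_MH = (22.1494 + 16.1766 + 9.1062) / (62.9956 + 35.5317 + 24.5813) = 47.4322 / 123.1085 = 0.38529

0.385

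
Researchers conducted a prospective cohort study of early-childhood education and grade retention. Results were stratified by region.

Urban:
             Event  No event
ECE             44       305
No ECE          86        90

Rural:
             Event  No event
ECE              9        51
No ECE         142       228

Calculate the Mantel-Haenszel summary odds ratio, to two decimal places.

0.18

OR_MH = Σ(aᵢdᵢ/nᵢ) / Σ(bᵢcᵢ/nᵢ), where nᵢ is the stratum total.
Stratum 1 (Urban): n = 525; a·d/n = 44·90/525 = 7.5429; b·c/n = 305·86/525 = 49.9619
Stratum 2 (Rural): n = 430; a·d/n = 9·228/430 = 4.7721; b·c/n = 51·142/430 = 16.8419
OR_MH = (7.5429 + 4.7721) / (49.9619 + 16.8419) = 12.3150 / 66.8038 = 0.18435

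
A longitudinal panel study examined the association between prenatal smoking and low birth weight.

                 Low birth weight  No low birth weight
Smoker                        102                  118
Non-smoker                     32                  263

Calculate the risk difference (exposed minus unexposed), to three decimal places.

0.355

Cells: a = 102, b = 118, c = 32, d = 263.
Risk in exposed = 102/220 = 0.463636; risk in unexposed = 32/295 = 0.108475.
Risk difference = 0.463636 − 0.108475 = 0.355162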